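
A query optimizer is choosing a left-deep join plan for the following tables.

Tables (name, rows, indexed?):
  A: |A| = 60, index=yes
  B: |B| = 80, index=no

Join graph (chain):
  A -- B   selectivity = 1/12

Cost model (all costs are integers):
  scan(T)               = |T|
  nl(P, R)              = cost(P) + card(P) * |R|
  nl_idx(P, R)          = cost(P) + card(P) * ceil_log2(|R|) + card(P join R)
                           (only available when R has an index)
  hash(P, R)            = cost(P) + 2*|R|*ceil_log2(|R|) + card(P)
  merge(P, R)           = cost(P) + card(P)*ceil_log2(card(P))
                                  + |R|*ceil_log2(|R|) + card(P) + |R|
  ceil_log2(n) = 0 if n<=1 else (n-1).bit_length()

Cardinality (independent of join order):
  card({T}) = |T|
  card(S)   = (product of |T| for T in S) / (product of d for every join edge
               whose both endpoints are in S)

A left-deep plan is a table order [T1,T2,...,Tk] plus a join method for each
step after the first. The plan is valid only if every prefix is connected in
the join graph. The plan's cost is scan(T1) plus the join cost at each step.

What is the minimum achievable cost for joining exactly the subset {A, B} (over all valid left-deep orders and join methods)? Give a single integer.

Selinger DP over subsets of {A,B}:
  {A}: scan cost=60, card=60
  {B}: scan cost=80, card=80
  {AB}: card=400; try (A,hash)→880, (A,nl_idx)→960, (B,merge)→1120, (A,merge)→1140, (B,hash)→1240, (B,nl)→4860 …(+1); best=880 via (A,hash)

880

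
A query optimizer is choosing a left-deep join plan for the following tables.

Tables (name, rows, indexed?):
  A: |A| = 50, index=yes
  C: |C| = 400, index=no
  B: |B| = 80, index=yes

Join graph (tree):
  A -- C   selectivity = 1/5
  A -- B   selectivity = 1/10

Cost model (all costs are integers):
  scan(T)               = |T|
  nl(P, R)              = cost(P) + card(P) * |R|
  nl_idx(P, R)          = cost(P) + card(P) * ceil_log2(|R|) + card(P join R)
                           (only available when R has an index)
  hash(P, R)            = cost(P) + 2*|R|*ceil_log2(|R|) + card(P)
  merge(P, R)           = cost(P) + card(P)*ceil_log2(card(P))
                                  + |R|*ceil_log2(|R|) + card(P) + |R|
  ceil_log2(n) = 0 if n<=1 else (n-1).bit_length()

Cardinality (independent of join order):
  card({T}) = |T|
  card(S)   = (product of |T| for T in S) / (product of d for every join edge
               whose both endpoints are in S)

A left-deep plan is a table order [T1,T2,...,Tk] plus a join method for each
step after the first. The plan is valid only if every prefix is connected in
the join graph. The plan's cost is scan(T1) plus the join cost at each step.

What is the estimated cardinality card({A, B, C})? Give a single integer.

Tables in S: A(50), B(80), C(400)
Edges inside S: A-C(d=5), A-B(d=10)
numerator = 50 * 80 * 400 = 1600000
denominator = 5 * 10 = 50
card(S) = 1600000 / 50 = 32000

32000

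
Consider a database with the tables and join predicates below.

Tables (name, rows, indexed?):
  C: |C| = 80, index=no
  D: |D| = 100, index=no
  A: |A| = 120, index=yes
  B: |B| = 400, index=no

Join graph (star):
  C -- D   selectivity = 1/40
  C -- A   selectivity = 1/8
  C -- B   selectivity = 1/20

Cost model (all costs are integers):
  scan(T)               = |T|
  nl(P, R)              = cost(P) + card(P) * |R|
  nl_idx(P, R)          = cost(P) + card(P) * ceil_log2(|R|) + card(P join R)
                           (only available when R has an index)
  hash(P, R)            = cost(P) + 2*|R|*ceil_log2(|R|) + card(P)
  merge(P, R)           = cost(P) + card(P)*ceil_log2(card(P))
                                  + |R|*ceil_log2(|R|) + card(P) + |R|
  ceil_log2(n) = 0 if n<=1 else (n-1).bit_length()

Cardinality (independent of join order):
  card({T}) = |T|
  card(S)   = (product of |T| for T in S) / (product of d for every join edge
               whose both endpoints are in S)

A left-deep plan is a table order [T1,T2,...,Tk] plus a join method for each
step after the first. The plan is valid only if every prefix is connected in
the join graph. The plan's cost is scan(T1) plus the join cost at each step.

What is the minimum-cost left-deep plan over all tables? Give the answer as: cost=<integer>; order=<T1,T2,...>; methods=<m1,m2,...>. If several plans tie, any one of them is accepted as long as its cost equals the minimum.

cost=10600; order=B,C,D,A; methods=hash,hash,hash

Selinger DP (subsets sized 1..n):
  {C}: scan cost=80, card=80
  {D}: scan cost=100, card=100
  {A}: scan cost=120, card=120
  {B}: scan cost=400, card=400
  {CD}: card=200; try (C,hash)→1320, (D,merge)→1520, (C,merge)→1540, (D,hash)→1560, (D,nl)→8080, (C,nl)→8100; best=1320 via (C,hash)
  {AC}: card=1200; try (C,hash)→1360, (A,merge)→1680, (C,merge)→1720, (A,hash)→1840, (A,nl_idx)→1840, (A,nl)→9680 …(+1); best=1360 via (C,hash)
  {BC}: card=1600; try (C,hash)→1920, (B,merge)→4720, (C,merge)→5040, (B,hash)→7360, (B,nl)→32080, (C,nl)→32400; best=1920 via (C,hash)
  {ACD}: card=3000; try (A,hash)→3200, (D,hash)→3960, (A,merge)→4080, (A,nl_idx)→5720, (D,merge)→16560, (A,nl)→25320 …(+1); best=3200 via (A,hash)
  {BCD}: card=4000; try (D,hash)→4920, (B,merge)→7120, (B,hash)→8720, (D,merge)→21920, (B,nl)→81320, (D,nl)→161920; best=4920 via (D,hash)
  {ABC}: card=24000; try (A,hash)→5200, (B,hash)→9760, (B,merge)→19760, (A,merge)→22080, (A,nl_idx)→37120, (A,nl)→193920 …(+1); best=5200 via (A,hash)
  {ABCD}: card=60000; try (A,hash)→10600, (B,hash)→13400, (D,hash)→30600, (B,merge)→46200, (A,merge)→57880, (A,nl_idx)→92920 …(+4); best=10600 via (A,hash)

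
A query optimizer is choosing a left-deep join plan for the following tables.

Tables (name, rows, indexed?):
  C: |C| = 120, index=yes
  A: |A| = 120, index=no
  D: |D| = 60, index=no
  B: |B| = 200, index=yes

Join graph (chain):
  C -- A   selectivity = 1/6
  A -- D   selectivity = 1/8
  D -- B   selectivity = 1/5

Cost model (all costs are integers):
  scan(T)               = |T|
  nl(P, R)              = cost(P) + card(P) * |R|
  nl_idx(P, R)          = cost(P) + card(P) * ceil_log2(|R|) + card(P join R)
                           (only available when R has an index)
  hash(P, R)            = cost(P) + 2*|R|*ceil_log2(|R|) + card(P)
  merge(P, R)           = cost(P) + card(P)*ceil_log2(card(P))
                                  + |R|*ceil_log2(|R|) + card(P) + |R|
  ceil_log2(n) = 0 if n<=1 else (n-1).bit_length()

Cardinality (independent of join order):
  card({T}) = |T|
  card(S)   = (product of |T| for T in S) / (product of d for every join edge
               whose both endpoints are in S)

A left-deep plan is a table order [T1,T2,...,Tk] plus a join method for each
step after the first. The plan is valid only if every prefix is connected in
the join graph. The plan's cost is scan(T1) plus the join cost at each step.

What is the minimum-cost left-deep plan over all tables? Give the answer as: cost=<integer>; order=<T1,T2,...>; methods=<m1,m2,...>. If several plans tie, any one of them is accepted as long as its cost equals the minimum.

cost=24740; order=A,D,C,B; methods=hash,hash,hash

Selinger DP (subsets sized 1..n):
  {C}: scan cost=120, card=120
  {A}: scan cost=120, card=120
  {D}: scan cost=60, card=60
  {B}: scan cost=200, card=200
  {AC}: card=2400; try (C,hash)→1920, (A,hash)→1920, (C,merge)→2040, (A,merge)→2040, (C,nl_idx)→3360, (C,nl)→14520 …(+1); best=1920 via (C,hash)
  {AD}: card=900; try (D,hash)→960, (A,merge)→1440, (D,merge)→1500, (A,hash)→1800, (A,nl)→7260, (D,nl)→7320; best=960 via (D,hash)
  {BD}: card=2400; try (D,hash)→1120, (B,merge)→2280, (D,merge)→2420, (B,nl_idx)→2940, (B,hash)→3320, (B,nl)→12060 …(+1); best=1120 via (D,hash)
  {ACD}: card=18000; try (C,hash)→3540, (D,hash)→5040, (C,merge)→11820, (C,nl_idx)→25260, (D,merge)→33540, (C,nl)→108960 …(+1); best=3540 via (C,hash)
  {ABD}: card=36000; try (B,hash)→5060, (A,hash)→5200, (B,merge)→12660, (A,merge)→33280, (B,nl_idx)→44160, (B,nl)→180960 …(+1); best=5060 via (B,hash)
  {ABCD}: card=720000; try (B,hash)→24740, (C,hash)→42740, (B,merge)→293340, (C,merge)→618020, (B,nl_idx)→867540, (C,nl_idx)→977060 …(+2); best=24740 via (B,hash)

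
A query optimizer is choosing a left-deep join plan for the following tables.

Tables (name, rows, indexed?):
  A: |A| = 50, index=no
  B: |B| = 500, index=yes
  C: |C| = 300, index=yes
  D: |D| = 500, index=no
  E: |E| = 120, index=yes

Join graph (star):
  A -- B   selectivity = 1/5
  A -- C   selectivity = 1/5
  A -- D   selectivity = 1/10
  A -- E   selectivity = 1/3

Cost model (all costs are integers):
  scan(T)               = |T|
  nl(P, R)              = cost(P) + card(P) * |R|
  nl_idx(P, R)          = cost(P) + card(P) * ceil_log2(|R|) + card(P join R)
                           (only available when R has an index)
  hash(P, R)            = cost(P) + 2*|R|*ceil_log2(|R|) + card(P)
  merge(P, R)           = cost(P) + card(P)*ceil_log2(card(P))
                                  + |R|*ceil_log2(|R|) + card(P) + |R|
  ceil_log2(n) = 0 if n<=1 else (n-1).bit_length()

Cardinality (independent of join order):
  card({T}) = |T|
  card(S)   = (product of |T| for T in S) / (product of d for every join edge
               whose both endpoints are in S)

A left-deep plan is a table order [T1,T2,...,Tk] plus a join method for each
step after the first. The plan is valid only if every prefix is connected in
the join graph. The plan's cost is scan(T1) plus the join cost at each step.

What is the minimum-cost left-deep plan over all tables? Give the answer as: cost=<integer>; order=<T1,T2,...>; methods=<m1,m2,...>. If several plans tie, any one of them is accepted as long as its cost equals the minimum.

cost=6120180; order=D,A,E,C,B; methods=hash,hash,hash,hash

Selinger DP (subsets sized 1..n):
  {A}: scan cost=50, card=50
  {B}: scan cost=500, card=500
  {C}: scan cost=300, card=300
  {D}: scan cost=500, card=500
  {E}: scan cost=120, card=120
  {AB}: card=5000; try (A,hash)→1600, (B,merge)→5400, (B,nl_idx)→5500, (A,merge)→5850, (B,hash)→9100, (B,nl)→25050 …(+1); best=1600 via (A,hash)
  {AC}: card=3000; try (A,hash)→1200, (C,merge)→3400, (C,nl_idx)→3500, (A,merge)→3650, (C,hash)→5500, (C,nl)→15050 …(+1); best=1200 via (A,hash)
  {AD}: card=2500; try (A,hash)→1600, (D,merge)→5400, (A,merge)→5850, (D,hash)→9100, (D,nl)→25050, (A,nl)→25500; best=1600 via (A,hash)
  {AE}: card=2000; try (A,hash)→840, (E,merge)→1360, (A,merge)→1430, (E,hash)→1780, (E,nl_idx)→2400, (E,nl)→6050 …(+1); best=840 via (A,hash)
  {ABC}: card=300000; try (C,hash)→12000, (B,hash)→13200, (B,merge)→45200, (C,merge)→74600, (B,nl_idx)→328200, (C,nl_idx)→346600 …(+2); best=12000 via (C,hash)
  {ABD}: card=250000; try (B,hash)→13100, (D,hash)→15600, (B,merge)→39100, (D,merge)→76600, (B,nl_idx)→274100, (B,nl)→1251600 …(+1); best=13100 via (B,hash)
  {ABE}: card=200000; try (E,hash)→8280, (B,hash)→11840, (B,merge)→29840, (E,merge)→72560, (B,nl_idx)→218840, (E,nl_idx)→236600 …(+2); best=8280 via (E,hash)
  {ACD}: card=150000; try (C,hash)→9500, (D,hash)→13200, (C,merge)→37100, (D,merge)→45200, (C,nl_idx)→174100, (C,nl)→751600 …(+1); best=9500 via (C,hash)
  {ACE}: card=120000; try (E,hash)→5880, (C,hash)→8240, (C,merge)→27840, (E,merge)→41160, (C,nl_idx)→138840, (E,nl_idx)→142200 …(+2); best=5880 via (E,hash)
  {ADE}: card=100000; try (E,hash)→5780, (D,hash)→11840, (D,merge)→29840, (E,merge)→35060, (E,nl_idx)→119100, (E,nl)→301600 …(+1); best=5780 via (E,hash)
  {ABCD}: card=15000000; try (B,hash)→168500, (C,hash)→268500, (D,hash)→321000, (B,merge)→2864500, (C,merge)→4766100, (D,merge)→6017000 …(+5); best=168500 via (B,hash)
  {ABCE}: card=12000000; try (B,hash)→134880, (C,hash)→213680, (E,hash)→313680, (B,merge)→2170880, (C,merge)→3811280, (E,merge)→6012960 …(+6); best=134880 via (B,hash)
  {ABDE}: card=10000000; try (B,hash)→114780, (D,hash)→217280, (E,hash)→264780, (B,merge)→1810780, (D,merge)→3813280, (E,merge)→4764060 …(+5); best=114780 via (B,hash)
  {ACDE}: card=6000000; try (C,hash)→111180, (D,hash)→134880, (E,hash)→161180, (C,merge)→1808780, (D,merge)→2170880, (E,merge)→2860460 …(+5); best=111180 via (C,hash)
  {ABCDE}: card=600000000; try (B,hash)→6120180, (C,hash)→10120180, (D,hash)→12143880, (E,hash)→15170180, (B,merge)→144116180, (C,merge)→250117780 …(+9); best=6120180 via (B,hash)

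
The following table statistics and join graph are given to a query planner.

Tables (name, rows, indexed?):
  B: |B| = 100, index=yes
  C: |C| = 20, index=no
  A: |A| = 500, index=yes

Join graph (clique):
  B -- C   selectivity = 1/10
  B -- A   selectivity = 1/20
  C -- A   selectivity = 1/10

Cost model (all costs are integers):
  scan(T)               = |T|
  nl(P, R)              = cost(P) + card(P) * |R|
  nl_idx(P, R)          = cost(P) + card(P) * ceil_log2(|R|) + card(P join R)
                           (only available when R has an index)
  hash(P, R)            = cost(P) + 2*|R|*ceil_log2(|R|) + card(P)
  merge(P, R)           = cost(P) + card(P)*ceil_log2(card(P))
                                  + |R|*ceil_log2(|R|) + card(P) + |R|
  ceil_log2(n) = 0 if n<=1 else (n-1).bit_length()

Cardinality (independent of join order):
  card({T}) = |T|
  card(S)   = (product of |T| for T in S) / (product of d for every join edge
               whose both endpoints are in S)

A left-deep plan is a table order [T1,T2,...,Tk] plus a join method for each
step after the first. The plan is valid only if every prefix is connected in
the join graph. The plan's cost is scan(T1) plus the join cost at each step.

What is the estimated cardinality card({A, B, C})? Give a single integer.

500

Tables in S: A(500), B(100), C(20)
Edges inside S: B-C(d=10), B-A(d=20), C-A(d=10)
numerator = 500 * 100 * 20 = 1000000
denominator = 10 * 20 * 10 = 2000
card(S) = 1000000 / 2000 = 500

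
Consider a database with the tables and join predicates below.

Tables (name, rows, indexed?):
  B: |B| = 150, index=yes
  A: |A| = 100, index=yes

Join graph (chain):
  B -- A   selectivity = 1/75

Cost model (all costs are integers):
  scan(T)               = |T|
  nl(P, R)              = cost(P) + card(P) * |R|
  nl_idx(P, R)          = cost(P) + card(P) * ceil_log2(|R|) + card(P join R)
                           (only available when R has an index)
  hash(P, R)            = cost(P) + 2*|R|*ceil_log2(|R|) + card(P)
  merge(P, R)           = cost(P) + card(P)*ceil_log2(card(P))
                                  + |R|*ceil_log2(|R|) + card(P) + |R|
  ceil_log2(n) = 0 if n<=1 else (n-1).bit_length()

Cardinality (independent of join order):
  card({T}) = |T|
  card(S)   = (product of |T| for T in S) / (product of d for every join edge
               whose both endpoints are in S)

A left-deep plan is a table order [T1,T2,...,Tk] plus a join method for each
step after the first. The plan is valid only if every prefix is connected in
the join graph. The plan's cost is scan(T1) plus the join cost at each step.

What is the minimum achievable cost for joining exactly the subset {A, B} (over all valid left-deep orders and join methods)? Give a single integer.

1100

Selinger DP over subsets of {A,B}:
  {B}: scan cost=150, card=150
  {A}: scan cost=100, card=100
  {AB}: card=200; try (B,nl_idx)→1100, (A,nl_idx)→1400, (A,hash)→1700, (B,merge)→2250, (A,merge)→2300, (B,hash)→2600 …(+2); best=1100 via (B,nl_idx)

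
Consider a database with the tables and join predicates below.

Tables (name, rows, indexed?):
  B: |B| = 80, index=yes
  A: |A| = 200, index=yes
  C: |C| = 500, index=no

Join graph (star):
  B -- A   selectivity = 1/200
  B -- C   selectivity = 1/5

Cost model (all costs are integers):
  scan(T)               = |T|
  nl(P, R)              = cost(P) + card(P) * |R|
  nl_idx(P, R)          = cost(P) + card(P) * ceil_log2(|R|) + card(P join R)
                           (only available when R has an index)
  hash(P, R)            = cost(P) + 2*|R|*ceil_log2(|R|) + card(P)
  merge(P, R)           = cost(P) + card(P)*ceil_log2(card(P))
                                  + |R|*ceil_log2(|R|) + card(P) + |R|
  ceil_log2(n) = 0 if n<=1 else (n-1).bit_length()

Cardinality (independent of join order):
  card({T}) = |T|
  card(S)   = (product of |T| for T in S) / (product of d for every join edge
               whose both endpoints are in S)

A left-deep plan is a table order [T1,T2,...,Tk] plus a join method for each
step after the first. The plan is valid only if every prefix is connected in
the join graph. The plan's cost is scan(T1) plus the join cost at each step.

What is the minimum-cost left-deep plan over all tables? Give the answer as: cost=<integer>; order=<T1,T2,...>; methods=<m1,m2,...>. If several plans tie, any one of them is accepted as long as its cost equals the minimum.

Selinger DP (subsets sized 1..n):
  {B}: scan cost=80, card=80
  {A}: scan cost=200, card=200
  {C}: scan cost=500, card=500
  {AB}: card=80; try (A,nl_idx)→800, (B,hash)→1520, (B,nl_idx)→1680, (A,merge)→2520, (B,merge)→2640, (A,hash)→3360 …(+2); best=800 via (A,nl_idx)
  {BC}: card=8000; try (B,hash)→2120, (C,merge)→5720, (B,merge)→6140, (C,hash)→9160, (B,nl_idx)→12000, (C,nl)→40080 …(+1); best=2120 via (B,hash)
  {ABC}: card=8000; try (C,merge)→6440, (C,hash)→9880, (A,hash)→13320, (C,nl)→40800, (A,nl_idx)→74120, (A,merge)→115920 …(+1); best=6440 via (C,merge)

cost=6440; order=B,A,C; methods=nl_idx,merge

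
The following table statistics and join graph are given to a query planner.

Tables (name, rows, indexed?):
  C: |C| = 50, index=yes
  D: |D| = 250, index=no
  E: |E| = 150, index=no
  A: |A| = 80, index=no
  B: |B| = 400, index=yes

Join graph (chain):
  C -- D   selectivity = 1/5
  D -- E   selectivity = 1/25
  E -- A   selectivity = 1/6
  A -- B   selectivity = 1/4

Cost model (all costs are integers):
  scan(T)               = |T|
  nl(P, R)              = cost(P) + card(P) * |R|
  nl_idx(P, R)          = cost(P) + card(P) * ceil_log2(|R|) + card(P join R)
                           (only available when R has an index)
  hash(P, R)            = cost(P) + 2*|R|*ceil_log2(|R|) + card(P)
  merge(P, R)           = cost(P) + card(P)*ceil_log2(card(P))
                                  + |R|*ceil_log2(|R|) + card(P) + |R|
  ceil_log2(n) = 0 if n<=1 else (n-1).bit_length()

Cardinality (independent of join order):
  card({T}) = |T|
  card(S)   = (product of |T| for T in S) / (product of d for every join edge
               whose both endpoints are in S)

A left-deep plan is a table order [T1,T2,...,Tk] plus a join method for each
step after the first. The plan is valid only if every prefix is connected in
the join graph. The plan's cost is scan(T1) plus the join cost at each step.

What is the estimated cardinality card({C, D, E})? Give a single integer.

Tables in S: C(50), D(250), E(150)
Edges inside S: C-D(d=5), D-E(d=25)
numerator = 50 * 250 * 150 = 1875000
denominator = 5 * 25 = 125
card(S) = 1875000 / 125 = 15000

15000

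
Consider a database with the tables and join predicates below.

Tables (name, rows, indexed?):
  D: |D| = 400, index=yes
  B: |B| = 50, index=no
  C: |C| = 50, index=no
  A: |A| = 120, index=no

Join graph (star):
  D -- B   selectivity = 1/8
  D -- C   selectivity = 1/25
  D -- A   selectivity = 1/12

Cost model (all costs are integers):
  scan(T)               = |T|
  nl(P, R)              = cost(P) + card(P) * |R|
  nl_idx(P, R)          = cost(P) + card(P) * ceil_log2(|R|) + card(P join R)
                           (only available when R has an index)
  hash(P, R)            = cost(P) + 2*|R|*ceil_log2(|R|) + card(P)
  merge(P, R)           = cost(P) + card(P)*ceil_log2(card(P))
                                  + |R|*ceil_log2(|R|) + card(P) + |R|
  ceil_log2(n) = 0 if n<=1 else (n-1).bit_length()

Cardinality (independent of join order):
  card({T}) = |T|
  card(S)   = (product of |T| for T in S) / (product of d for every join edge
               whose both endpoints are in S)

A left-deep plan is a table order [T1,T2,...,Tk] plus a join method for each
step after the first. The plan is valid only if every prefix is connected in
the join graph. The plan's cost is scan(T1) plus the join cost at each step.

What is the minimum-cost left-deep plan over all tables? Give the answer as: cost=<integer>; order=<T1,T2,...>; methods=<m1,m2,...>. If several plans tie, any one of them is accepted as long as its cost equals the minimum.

cost=9380; order=C,D,B,A; methods=nl_idx,hash,hash

Selinger DP (subsets sized 1..n):
  {D}: scan cost=400, card=400
  {B}: scan cost=50, card=50
  {C}: scan cost=50, card=50
  {A}: scan cost=120, card=120
  {BD}: card=2500; try (B,hash)→1400, (D,nl_idx)→3000, (D,merge)→4400, (B,merge)→4750, (D,hash)→7300, (D,nl)→20050 …(+1); best=1400 via (B,hash)
  {CD}: card=800; try (D,nl_idx)→1300, (C,hash)→1400, (D,merge)→4400, (C,merge)→4750, (D,hash)→7300, (D,nl)→20050 …(+1); best=1300 via (D,nl_idx)
  {AD}: card=4000; try (A,hash)→2480, (D,merge)→5080, (D,nl_idx)→5200, (A,merge)→5360, (D,hash)→7440, (D,nl)→48120 …(+1); best=2480 via (A,hash)
  {BCD}: card=5000; try (B,hash)→2700, (C,hash)→4500, (B,merge)→10450, (C,merge)→34250, (B,nl)→41300, (C,nl)→126400; best=2700 via (B,hash)
  {ABD}: card=25000; try (A,hash)→5580, (B,hash)→7080, (A,merge)→34860, (B,merge)→54830, (B,nl)→202480, (A,nl)→301400; best=5580 via (A,hash)
  {ACD}: card=8000; try (A,hash)→3780, (C,hash)→7080, (A,merge)→11060, (C,merge)→54830, (A,nl)→97300, (C,nl)→202480; best=3780 via (A,hash)
  {ABCD}: card=50000; try (A,hash)→9380, (B,hash)→12380, (C,hash)→31180, (A,merge)→73660, (B,merge)→116130, (B,nl)→403780 …(+3); best=9380 via (A,hash)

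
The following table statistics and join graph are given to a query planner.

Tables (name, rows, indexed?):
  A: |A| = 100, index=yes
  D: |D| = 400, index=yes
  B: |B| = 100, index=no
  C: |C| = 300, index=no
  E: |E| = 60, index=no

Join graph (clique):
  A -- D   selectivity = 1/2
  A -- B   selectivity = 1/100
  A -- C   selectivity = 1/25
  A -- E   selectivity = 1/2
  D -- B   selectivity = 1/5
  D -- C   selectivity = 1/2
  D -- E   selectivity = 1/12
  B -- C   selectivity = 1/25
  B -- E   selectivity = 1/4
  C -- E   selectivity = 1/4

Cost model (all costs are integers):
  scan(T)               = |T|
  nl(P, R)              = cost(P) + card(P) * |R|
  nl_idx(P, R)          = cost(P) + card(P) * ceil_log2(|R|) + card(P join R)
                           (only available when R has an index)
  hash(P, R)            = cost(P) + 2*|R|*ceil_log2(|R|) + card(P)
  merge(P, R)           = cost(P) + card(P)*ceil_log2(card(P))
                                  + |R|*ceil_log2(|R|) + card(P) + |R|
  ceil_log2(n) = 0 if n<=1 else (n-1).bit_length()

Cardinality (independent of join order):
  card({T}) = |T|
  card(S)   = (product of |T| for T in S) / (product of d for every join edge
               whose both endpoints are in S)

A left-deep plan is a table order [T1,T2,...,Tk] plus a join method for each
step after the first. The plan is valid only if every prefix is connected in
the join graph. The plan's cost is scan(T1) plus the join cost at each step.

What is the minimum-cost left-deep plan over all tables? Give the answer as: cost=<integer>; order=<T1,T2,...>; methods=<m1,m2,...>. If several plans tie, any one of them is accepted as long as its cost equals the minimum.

cost=6316; order=C,A,B,E,D; methods=hash,hash,merge,nl_idx

Selinger DP (subsets sized 1..n):
  {A}: scan cost=100, card=100
  {D}: scan cost=400, card=400
  {B}: scan cost=100, card=100
  {C}: scan cost=300, card=300
  {E}: scan cost=60, card=60
  {AD}: card=20000; try (A,hash)→2200, (D,merge)→4900, (A,merge)→5200, (D,hash)→7400, (D,nl_idx)→21000, (A,nl_idx)→23200 …(+2); best=2200 via (A,hash)
  {AB}: card=100; try (A,nl_idx)→900, (B,hash)→1600, (A,hash)→1600, (B,merge)→1700, (A,merge)→1700, (B,nl)→10100 …(+1); best=900 via (A,nl_idx)
  {AC}: card=1200; try (A,hash)→2000, (A,nl_idx)→3600, (C,merge)→3900, (A,merge)→4100, (C,hash)→5600, (C,nl)→30100 …(+1); best=2000 via (A,hash)
  {AE}: card=3000; try (E,hash)→920, (A,merge)→1280, (E,merge)→1320, (A,hash)→1520, (A,nl_idx)→3480, (A,nl)→6060 …(+1); best=920 via (E,hash)
  {BD}: card=8000; try (B,hash)→2200, (D,merge)→4900, (B,merge)→5200, (D,hash)→7400, (D,nl_idx)→9000, (D,nl)→40100 …(+1); best=2200 via (B,hash)
  {CD}: card=60000; try (C,hash)→6200, (D,merge)→7300, (C,merge)→7400, (D,hash)→7800, (D,nl_idx)→63000, (D,nl)→120300 …(+1); best=6200 via (C,hash)
  {DE}: card=2000; try (E,hash)→1520, (D,nl_idx)→2600, (D,merge)→4480, (E,merge)→4820, (D,hash)→7320, (D,nl)→24060 …(+1); best=1520 via (E,hash)
  {BC}: card=1200; try (B,hash)→2000, (C,merge)→3900, (B,merge)→4100, (C,hash)→5600, (C,nl)→30100, (B,nl)→30300; best=2000 via (B,hash)
  {BE}: card=1500; try (E,hash)→920, (B,merge)→1280, (E,merge)→1320, (B,hash)→1520, (B,nl)→6060, (E,nl)→6100; best=920 via (E,hash)
  {CE}: card=4500; try (E,hash)→1320, (C,merge)→3480, (E,merge)→3720, (C,hash)→5520, (C,nl)→18060, (E,nl)→18300; best=1320 via (E,hash)
  {ABD}: card=4000; try (D,merge)→5700, (D,nl_idx)→5800, (D,hash)→8200, (A,hash)→11600, (B,hash)→23600, (D,nl)→40900 …(+5); best=5700 via (D,merge)
  {ACD}: card=120000; try (D,hash)→10400, (D,merge)→20400, (C,hash)→27600, (A,hash)→67600, (D,nl_idx)→132800, (C,merge)→325200 …(+5); best=10400 via (D,hash)
  {ADE}: card=50000; try (A,hash)→4920, (D,hash)→11120, (E,hash)→22920, (A,merge)→26320, (D,merge)→43920, (A,nl_idx)→65520 …(+5); best=4920 via (A,hash)
  {ABC}: card=48; try (B,hash)→4600, (A,hash)→4600, (C,merge)→4700, (C,hash)→6400, (A,nl_idx)→10448, (B,merge)→17200 …(+4); best=4600 via (B,hash)
  {ABE}: card=750; try (E,hash)→1720, (E,merge)→2120, (A,hash)→3820, (B,hash)→5320, (E,nl)→6900, (A,nl_idx)→12170 …(+4); best=1720 via (E,hash)
  {ACE}: card=9000; try (E,hash)→3920, (A,hash)→7220, (C,hash)→9320, (E,merge)→16820, (A,nl_idx)→41820, (C,merge)→42920 …(+4); best=3920 via (E,hash)
  {BCD}: card=48000; try (D,hash)→10400, (C,hash)→15600, (D,merge)→20400, (D,nl_idx)→60800, (B,hash)→67600, (C,merge)→117200 …(+4); best=10400 via (D,hash)
  {BDE}: card=10000; try (B,hash)→4920, (D,hash)→9620, (E,hash)→10920, (D,merge)→22920, (D,nl_idx)→24420, (B,merge)→26320 …(+4); best=4920 via (B,hash)
  {CDE}: card=75000; try (C,hash)→8920, (D,hash)→13020, (C,merge)→28520, (E,hash)→66920, (D,merge)→68320, (D,nl_idx)→116820 …(+4); best=8920 via (C,hash)
  {BCE}: card=4500; try (E,hash)→3920, (B,hash)→7220, (C,hash)→7820, (E,merge)→16820, (C,merge)→21920, (B,merge)→65120 …(+3); best=3920 via (E,hash)
  {ABCD}: card=960; try (D,nl_idx)→5992, (D,merge)→8936, (D,hash)→11848, (C,hash)→15100, (D,nl)→23800, (A,hash)→59800 …(+8); best=5992 via (D,nl_idx)
  {ABDE}: card=2500; try (D,hash)→9670, (E,hash)→10420, (D,nl_idx)→10970, (D,merge)→13970, (A,hash)→16320, (B,hash)→56320 …(+8); best=9670 via (D,hash)
  {ACDE}: card=75000; try (D,hash)→20120, (C,hash)→60320, (A,hash)→85320, (E,hash)→131120, (D,merge)→142920, (D,nl_idx)→159920 …(+8); best=20120 via (D,hash)
  {ABCE}: card=90; try (E,merge)→5356, (E,hash)→5368, (E,nl)→7480, (C,hash)→7870, (A,hash)→9820, (C,merge)→12970 …(+7); best=5356 via (E,merge)
  {BCDE}: card=15000; try (D,hash)→15620, (C,hash)→20320, (E,hash)→59120, (D,nl_idx)→59420, (D,merge)→70920, (B,hash)→85320 …(+7); best=15620 via (D,hash)
  {ABCDE}: card=150; try (D,nl_idx)→6316, (E,hash)→7672, (D,merge)→10076, (D,hash)→12646, (E,merge)→16972, (C,hash)→17570 …(+11); best=6316 via (D,nl_idx)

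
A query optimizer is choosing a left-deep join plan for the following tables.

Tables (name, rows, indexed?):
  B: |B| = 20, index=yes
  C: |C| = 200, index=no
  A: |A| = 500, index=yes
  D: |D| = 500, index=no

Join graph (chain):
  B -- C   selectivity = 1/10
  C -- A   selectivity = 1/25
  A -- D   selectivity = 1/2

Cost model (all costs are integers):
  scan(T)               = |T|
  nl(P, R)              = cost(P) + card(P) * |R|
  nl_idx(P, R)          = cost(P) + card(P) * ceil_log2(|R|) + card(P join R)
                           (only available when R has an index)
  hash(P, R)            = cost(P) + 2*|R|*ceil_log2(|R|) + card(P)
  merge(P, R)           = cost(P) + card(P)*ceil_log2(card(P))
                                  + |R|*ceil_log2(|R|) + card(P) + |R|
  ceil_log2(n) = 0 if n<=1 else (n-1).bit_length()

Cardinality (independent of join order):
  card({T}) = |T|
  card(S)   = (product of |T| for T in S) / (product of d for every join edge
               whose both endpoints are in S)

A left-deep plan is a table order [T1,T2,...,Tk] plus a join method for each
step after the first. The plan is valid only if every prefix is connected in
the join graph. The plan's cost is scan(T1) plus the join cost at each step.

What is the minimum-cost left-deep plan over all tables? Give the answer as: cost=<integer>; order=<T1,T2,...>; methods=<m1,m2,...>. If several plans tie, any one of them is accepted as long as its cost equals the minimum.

cost=25400; order=A,C,B,D; methods=hash,hash,hash

Selinger DP (subsets sized 1..n):
  {B}: scan cost=20, card=20
  {C}: scan cost=200, card=200
  {A}: scan cost=500, card=500
  {D}: scan cost=500, card=500
  {BC}: card=400; try (B,hash)→600, (B,nl_idx)→1600, (C,merge)→1940, (B,merge)→2120, (C,hash)→3240, (C,nl)→4020 …(+1); best=600 via (B,hash)
  {AC}: card=4000; try (C,hash)→4200, (A,nl_idx)→6000, (A,merge)→7000, (C,merge)→7300, (A,hash)→9400, (A,nl)→100200 …(+1); best=4200 via (C,hash)
  {AD}: card=125000; try (D,hash)→10000, (A,hash)→10000, (D,merge)→10500, (A,merge)→10500, (A,nl_idx)→130000, (D,nl)→250500 …(+1); best=10000 via (D,hash)
  {ABC}: card=8000; try (B,hash)→8400, (A,merge)→9600, (A,hash)→10000, (A,nl_idx)→12200, (B,nl_idx)→32200, (B,merge)→56320 …(+2); best=8400 via (B,hash)
  {ACD}: card=1000000; try (D,hash)→17200, (D,merge)→61200, (C,hash)→138200, (D,nl)→2004200, (C,merge)→2261800, (C,nl)→25010000; best=17200 via (D,hash)
  {ABCD}: card=2000000; try (D,hash)→25400, (D,merge)→125400, (B,hash)→1017400, (D,nl)→4008400, (B,nl_idx)→7017200, (B,nl)→20017200 …(+1); best=25400 via (D,hash)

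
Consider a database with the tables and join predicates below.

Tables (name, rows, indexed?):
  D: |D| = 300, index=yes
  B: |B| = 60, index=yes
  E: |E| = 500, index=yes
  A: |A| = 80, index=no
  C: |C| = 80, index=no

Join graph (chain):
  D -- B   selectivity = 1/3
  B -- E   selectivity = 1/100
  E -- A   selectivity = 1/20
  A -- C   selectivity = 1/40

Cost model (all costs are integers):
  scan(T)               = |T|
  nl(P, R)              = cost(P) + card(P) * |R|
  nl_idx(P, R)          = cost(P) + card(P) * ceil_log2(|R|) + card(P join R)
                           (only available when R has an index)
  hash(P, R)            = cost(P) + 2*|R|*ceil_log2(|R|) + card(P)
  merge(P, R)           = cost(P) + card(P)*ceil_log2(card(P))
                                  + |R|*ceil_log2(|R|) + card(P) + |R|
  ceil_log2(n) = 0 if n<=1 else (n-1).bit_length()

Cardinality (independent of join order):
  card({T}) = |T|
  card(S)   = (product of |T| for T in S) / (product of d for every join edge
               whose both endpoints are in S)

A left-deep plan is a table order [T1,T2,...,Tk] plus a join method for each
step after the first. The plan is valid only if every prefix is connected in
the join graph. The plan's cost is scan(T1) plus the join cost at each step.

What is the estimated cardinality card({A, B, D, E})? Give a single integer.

120000

Tables in S: A(80), B(60), D(300), E(500)
Edges inside S: D-B(d=3), B-E(d=100), E-A(d=20)
numerator = 80 * 60 * 300 * 500 = 720000000
denominator = 3 * 100 * 20 = 6000
card(S) = 720000000 / 6000 = 120000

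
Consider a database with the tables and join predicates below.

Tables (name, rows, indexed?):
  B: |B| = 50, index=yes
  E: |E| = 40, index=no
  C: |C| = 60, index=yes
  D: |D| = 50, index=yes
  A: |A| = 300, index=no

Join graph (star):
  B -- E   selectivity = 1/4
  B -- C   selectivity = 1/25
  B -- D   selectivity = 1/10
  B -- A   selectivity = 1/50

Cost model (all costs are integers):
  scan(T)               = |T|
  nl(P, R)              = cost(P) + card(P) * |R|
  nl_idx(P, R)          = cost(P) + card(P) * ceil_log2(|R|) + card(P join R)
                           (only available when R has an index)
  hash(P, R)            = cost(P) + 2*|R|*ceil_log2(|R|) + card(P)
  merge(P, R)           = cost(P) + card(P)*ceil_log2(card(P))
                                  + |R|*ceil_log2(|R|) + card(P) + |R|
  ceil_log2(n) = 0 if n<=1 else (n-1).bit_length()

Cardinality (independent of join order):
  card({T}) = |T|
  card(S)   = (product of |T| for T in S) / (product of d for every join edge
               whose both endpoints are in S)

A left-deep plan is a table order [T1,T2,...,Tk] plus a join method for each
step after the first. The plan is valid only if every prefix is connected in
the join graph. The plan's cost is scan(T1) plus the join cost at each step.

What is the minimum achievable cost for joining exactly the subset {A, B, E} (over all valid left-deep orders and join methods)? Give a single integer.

1980

Selinger DP over subsets of {A,B,E}:
  {B}: scan cost=50, card=50
  {E}: scan cost=40, card=40
  {A}: scan cost=300, card=300
  {BE}: card=500; try (E,hash)→580, (B,merge)→670, (E,merge)→680, (B,hash)→680, (B,nl_idx)→780, (B,nl)→2040 …(+1); best=580 via (E,hash)
  {AB}: card=300; try (B,hash)→1200, (B,nl_idx)→2400, (A,merge)→3400, (B,merge)→3650, (A,hash)→5500, (A,nl)→15050 …(+1); best=1200 via (B,hash)
  {ABE}: card=3000; try (E,hash)→1980, (E,merge)→4480, (A,hash)→6480, (A,merge)→8580, (E,nl)→13200, (A,nl)→150580; best=1980 via (E,hash)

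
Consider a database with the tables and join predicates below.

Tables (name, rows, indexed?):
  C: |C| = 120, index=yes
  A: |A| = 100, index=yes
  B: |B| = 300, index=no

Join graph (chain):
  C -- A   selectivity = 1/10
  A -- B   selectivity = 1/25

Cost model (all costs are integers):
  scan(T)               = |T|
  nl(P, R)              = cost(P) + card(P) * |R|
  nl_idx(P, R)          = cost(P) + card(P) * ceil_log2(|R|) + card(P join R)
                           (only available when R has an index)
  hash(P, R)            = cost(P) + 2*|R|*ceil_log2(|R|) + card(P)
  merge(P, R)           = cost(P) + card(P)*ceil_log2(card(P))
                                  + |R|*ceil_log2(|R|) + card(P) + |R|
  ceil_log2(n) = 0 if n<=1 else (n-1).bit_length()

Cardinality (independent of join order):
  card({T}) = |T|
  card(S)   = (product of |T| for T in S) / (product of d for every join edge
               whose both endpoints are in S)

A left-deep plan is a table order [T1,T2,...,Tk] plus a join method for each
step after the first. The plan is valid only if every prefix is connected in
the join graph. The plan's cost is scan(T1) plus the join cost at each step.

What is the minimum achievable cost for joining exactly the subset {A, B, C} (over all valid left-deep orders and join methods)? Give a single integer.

4880

Selinger DP over subsets of {A,B,C}:
  {C}: scan cost=120, card=120
  {A}: scan cost=100, card=100
  {B}: scan cost=300, card=300
  {AC}: card=1200; try (A,hash)→1640, (C,merge)→1860, (C,hash)→1880, (A,merge)→1880, (C,nl_idx)→2000, (A,nl_idx)→2160 …(+2); best=1640 via (A,hash)
  {AB}: card=1200; try (A,hash)→2000, (A,nl_idx)→3600, (B,merge)→3900, (A,merge)→4100, (B,hash)→5600, (B,nl)→30100 …(+1); best=2000 via (A,hash)
  {ABC}: card=14400; try (C,hash)→4880, (B,hash)→8240, (C,merge)→17360, (B,merge)→19040, (C,nl_idx)→24800, (C,nl)→146000 …(+1); best=4880 via (C,hash)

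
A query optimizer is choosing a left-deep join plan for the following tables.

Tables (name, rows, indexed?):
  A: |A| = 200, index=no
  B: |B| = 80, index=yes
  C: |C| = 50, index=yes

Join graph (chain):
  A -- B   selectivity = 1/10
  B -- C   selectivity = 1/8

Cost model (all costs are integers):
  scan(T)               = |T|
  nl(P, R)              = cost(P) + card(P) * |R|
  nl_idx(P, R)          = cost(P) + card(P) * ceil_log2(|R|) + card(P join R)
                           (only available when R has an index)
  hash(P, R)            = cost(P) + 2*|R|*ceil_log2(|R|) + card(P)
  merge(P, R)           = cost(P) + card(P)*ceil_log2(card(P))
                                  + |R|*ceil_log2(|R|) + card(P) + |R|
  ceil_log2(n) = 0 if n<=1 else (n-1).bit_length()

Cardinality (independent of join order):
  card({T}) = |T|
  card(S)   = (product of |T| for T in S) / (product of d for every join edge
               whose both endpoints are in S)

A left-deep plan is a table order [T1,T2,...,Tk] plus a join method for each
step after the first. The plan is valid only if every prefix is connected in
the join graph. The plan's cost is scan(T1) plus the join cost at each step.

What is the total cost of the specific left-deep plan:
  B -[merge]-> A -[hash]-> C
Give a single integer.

step 1: scan B: cost=80, card=80
step 2: join A via merge
    card(P join A) = 80*200/(10) = 1600
    cost = 80 + 80*7 + 200*8 + 80 + 200 = 2520
step 3: join C via hash
    card(P join C) = 1600*50/(8) = 10000
    cost = 2520 + 2*50*6 + 1600 = 4720

4720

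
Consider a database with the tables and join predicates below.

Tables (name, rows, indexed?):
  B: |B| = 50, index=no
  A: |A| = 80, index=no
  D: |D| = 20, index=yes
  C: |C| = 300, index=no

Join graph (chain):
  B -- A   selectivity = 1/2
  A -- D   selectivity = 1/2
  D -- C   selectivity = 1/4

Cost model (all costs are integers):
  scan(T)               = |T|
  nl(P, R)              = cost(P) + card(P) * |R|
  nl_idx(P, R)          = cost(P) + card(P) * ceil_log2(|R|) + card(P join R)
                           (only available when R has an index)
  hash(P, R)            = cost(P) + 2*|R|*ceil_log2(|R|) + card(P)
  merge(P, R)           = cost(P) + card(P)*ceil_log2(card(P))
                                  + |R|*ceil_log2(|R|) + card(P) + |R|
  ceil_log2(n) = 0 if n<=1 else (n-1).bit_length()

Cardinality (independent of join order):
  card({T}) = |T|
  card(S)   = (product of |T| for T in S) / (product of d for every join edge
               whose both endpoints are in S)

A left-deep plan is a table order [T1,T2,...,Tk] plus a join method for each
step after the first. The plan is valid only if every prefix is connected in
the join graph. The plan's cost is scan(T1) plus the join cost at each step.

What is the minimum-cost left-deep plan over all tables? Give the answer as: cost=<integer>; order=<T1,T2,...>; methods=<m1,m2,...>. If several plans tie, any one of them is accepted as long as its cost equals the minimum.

cost=27160; order=A,D,B,C; methods=hash,hash,hash

Selinger DP (subsets sized 1..n):
  {B}: scan cost=50, card=50
  {A}: scan cost=80, card=80
  {D}: scan cost=20, card=20
  {C}: scan cost=300, card=300
  {AB}: card=2000; try (B,hash)→760, (A,merge)→1040, (B,merge)→1070, (A,hash)→1220, (A,nl)→4050, (B,nl)→4080; best=760 via (B,hash)
  {AD}: card=800; try (D,hash)→360, (A,merge)→780, (D,merge)→840, (A,hash)→1160, (D,nl_idx)→1280, (A,nl)→1620 …(+1); best=360 via (D,hash)
  {CD}: card=1500; try (D,hash)→800, (C,merge)→3140, (D,nl_idx)→3300, (D,merge)→3420, (C,hash)→5440, (C,nl)→6020 …(+1); best=800 via (D,hash)
  {ABD}: card=20000; try (B,hash)→1760, (D,hash)→2960, (B,merge)→9510, (D,merge)→24880, (D,nl_idx)→30760, (B,nl)→40360 …(+1); best=1760 via (B,hash)
  {ACD}: card=60000; try (A,hash)→3420, (C,hash)→6560, (C,merge)→12160, (A,merge)→19440, (A,nl)→120800, (C,nl)→240360; best=3420 via (A,hash)
  {ABCD}: card=1500000; try (C,hash)→27160, (B,hash)→64020, (C,merge)→324760, (B,merge)→1023770, (B,nl)→3003420, (C,nl)→6001760; best=27160 via (C,hash)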